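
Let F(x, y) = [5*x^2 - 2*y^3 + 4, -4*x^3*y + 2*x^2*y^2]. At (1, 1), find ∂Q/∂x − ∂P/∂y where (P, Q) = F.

-2

∂F₂/∂x = -12*x^2*y + 4*x*y^2
∂F₁/∂y = -6*y^2
Scalar curl = -12*x^2*y + 4*x*y^2 + 6*y^2
At (1, 1): -2.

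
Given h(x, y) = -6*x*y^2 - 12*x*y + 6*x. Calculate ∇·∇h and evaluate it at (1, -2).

∂²h/∂x² = 0
∂²h/∂y² = -12*x
∇²h = -12*x
At (1, -2): -12.

-12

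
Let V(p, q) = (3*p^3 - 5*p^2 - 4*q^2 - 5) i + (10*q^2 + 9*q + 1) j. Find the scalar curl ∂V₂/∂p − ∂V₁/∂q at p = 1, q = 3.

∂V₂/∂p = 0
∂V₁/∂q = -8*q
Scalar curl = 8*q
At (1, 3): 24.

24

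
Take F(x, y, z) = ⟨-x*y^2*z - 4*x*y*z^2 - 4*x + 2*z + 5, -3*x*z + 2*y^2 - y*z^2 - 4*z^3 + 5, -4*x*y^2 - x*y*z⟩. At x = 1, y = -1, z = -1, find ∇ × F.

(∇×F)₁ = ∂F₃/∂y − ∂F₂/∂z = -8*x*y - x*z + 3*x + 2*y*z + 12*z^2
(∇×F)₂ = ∂F₁/∂z − ∂F₃/∂x = -x*y^2 - 8*x*y*z + 4*y^2 + y*z + 2
(∇×F)₃ = ∂F₂/∂x − ∂F₁/∂y = 2*x*y*z + 4*x*z^2 - 3*z
∇×F = (-8*x*y - x*z + 3*x + 2*y*z + 12*z^2, -x*y^2 - 8*x*y*z + 4*y^2 + y*z + 2, 2*x*y*z + 4*x*z^2 - 3*z)
At (1, -1, -1): (26, -2, 9).

(26, -2, 9)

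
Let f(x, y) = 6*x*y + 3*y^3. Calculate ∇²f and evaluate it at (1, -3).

∂²f/∂x² = 0
∂²f/∂y² = 18*y
∇²f = 18*y
At (1, -3): -54.

-54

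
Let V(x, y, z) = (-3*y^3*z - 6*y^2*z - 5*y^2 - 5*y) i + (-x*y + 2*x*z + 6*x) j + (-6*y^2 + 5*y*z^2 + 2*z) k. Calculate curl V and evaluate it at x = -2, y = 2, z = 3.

(∇×V)₁ = ∂V₃/∂y − ∂V₂/∂z = -2*x - 12*y + 5*z^2
(∇×V)₂ = ∂V₁/∂z − ∂V₃/∂x = -3*y^3 - 6*y^2
(∇×V)₃ = ∂V₂/∂x − ∂V₁/∂y = 9*y^2*z + 12*y*z + 9*y + 2*z + 11
∇×V = (-2*x - 12*y + 5*z^2, -3*y^3 - 6*y^2, 9*y^2*z + 12*y*z + 9*y + 2*z + 11)
At (-2, 2, 3): (25, -48, 215).

(25, -48, 215)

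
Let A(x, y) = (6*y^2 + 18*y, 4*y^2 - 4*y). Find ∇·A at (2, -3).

-28

∂A₁/∂x = 0
∂A₂/∂y = 8*y - 4
∇·A = 8*y - 4
At (2, -3): -28.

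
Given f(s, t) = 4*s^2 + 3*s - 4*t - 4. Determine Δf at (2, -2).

∂²f/∂s² = 8
∂²f/∂t² = 0
∇²f = 8
At (2, -2): 8.

8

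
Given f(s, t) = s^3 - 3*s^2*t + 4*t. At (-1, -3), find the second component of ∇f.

1

(∇f)_2 = ∂f/∂t = -3*s^2 + 4
At (-1, -3): 1.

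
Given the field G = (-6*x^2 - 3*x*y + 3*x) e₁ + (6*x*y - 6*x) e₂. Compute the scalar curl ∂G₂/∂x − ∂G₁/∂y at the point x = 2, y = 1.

∂G₂/∂x = 6*y - 6
∂G₁/∂y = -3*x
Scalar curl = 3*x + 6*y - 6
At (2, 1): 6.

6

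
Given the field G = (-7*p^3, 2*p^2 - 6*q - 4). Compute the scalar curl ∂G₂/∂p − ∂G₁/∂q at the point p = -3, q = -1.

∂G₂/∂p = 4*p
∂G₁/∂q = 0
Scalar curl = 4*p
At (-3, -1): -12.

-12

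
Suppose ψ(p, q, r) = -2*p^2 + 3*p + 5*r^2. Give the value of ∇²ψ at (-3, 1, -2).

∂²ψ/∂p² = -4
∂²ψ/∂q² = 0
∂²ψ/∂r² = 10
∇²ψ = 6
At (-3, 1, -2): 6.

6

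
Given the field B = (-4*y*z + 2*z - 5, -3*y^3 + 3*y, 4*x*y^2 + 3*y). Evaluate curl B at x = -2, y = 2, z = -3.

(-29, -22, -12)

(∇×B)₁ = ∂B₃/∂y − ∂B₂/∂z = 8*x*y + 3
(∇×B)₂ = ∂B₁/∂z − ∂B₃/∂x = -4*y^2 - 4*y + 2
(∇×B)₃ = ∂B₂/∂x − ∂B₁/∂y = 4*z
∇×B = (8*x*y + 3, -4*y^2 - 4*y + 2, 4*z)
At (-2, 2, -3): (-29, -22, -12).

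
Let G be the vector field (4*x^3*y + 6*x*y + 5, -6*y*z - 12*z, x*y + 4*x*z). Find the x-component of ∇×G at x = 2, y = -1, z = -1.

(∇×G)_1 = ∂G₃/∂y − ∂G₂/∂z
= x − (-6*y - 12)
= x + 6*y + 12
At (2, -1, -1): 8.

8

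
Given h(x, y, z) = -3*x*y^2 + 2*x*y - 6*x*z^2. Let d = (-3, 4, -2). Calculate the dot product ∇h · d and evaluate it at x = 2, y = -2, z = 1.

226

∂h/∂x = -3*y^2 + 2*y - 6*z^2
∂h/∂y = -6*x*y + 2*x
∂h/∂z = -12*x*z
∇h at (2, -2, 1) = (-22, 28, -24)
∇h · d = (-22)(-3) + (28)(4) + (-24)(-2) = 226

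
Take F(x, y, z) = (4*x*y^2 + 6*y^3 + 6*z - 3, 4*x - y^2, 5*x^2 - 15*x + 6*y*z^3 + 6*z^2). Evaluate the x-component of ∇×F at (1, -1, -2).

(∇×F)_1 = ∂F₃/∂y − ∂F₂/∂z
= 6*z^3 − (0)
= 6*z^3
At (1, -1, -2): -48.

-48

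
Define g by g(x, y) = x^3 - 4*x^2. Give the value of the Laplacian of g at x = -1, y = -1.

-14

∂²g/∂x² = 2*(3*x - 4)
∂²g/∂y² = 0
∇²g = 6*x - 8
At (-1, -1): -14.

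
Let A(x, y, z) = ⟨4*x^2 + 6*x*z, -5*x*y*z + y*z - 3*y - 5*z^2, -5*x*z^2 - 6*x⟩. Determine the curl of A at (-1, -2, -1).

(2, 5, -10)

(∇×A)₁ = ∂A₃/∂y − ∂A₂/∂z = 5*x*y - y + 10*z
(∇×A)₂ = ∂A₁/∂z − ∂A₃/∂x = 6*x + 5*z^2 + 6
(∇×A)₃ = ∂A₂/∂x − ∂A₁/∂y = -5*y*z
∇×A = (5*x*y - y + 10*z, 6*x + 5*z^2 + 6, -5*y*z)
At (-1, -2, -1): (2, 5, -10).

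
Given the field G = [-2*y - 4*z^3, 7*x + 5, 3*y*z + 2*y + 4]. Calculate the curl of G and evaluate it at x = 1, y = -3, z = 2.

(∇×G)₁ = ∂G₃/∂y − ∂G₂/∂z = 3*z + 2
(∇×G)₂ = ∂G₁/∂z − ∂G₃/∂x = -12*z^2
(∇×G)₃ = ∂G₂/∂x − ∂G₁/∂y = 9
∇×G = (3*z + 2, -12*z^2, 9)
At (1, -3, 2): (8, -48, 9).

(8, -48, 9)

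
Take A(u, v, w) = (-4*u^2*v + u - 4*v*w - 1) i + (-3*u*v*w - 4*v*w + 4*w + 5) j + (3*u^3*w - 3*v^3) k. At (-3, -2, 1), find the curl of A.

(-30, -73, 46)

(∇×A)₁ = ∂A₃/∂v − ∂A₂/∂w = 3*u*v - 9*v^2 + 4*v - 4
(∇×A)₂ = ∂A₁/∂w − ∂A₃/∂u = -9*u^2*w - 4*v
(∇×A)₃ = ∂A₂/∂u − ∂A₁/∂v = 4*u^2 - 3*v*w + 4*w
∇×A = (3*u*v - 9*v^2 + 4*v - 4, -9*u^2*w - 4*v, 4*u^2 - 3*v*w + 4*w)
At (-3, -2, 1): (-30, -73, 46).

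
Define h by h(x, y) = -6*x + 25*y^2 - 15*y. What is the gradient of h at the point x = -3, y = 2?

∂h/∂x = -6
∂h/∂y = 50*y - 15
∇h = (-6, 50*y - 15)
At (-3, 2): (-6, 85).

(-6, 85)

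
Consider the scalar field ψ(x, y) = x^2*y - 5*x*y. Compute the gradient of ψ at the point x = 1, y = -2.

(6, -4)

∂ψ/∂x = 2*x*y - 5*y
∂ψ/∂y = x^2 - 5*x
∇ψ = (2*x*y - 5*y, x^2 - 5*x)
At (1, -2): (6, -4).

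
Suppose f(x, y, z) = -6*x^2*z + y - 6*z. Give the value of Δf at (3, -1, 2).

-24

∂²f/∂x² = -12*z
∂²f/∂y² = 0
∂²f/∂z² = 0
∇²f = -12*z
At (3, -1, 2): -24.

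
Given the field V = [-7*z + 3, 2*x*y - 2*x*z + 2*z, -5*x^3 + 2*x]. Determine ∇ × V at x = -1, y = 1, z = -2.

(-4, 6, 6)

(∇×V)₁ = ∂V₃/∂y − ∂V₂/∂z = 2*x - 2
(∇×V)₂ = ∂V₁/∂z − ∂V₃/∂x = 15*x^2 - 9
(∇×V)₃ = ∂V₂/∂x − ∂V₁/∂y = 2*y - 2*z
∇×V = (2*x - 2, 15*x^2 - 9, 2*y - 2*z)
At (-1, 1, -2): (-4, 6, 6).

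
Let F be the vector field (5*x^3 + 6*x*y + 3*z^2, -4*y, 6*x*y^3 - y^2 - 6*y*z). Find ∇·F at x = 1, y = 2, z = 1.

∂F₁/∂x = 15*x^2 + 6*y
∂F₂/∂y = -4
∂F₃/∂z = -6*y
∇·F = 15*x^2 - 4
At (1, 2, 1): 11.

11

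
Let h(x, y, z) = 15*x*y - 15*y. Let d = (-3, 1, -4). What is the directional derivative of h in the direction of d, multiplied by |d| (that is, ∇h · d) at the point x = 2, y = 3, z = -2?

-120

∂h/∂x = 15*y
∂h/∂y = 15*x - 15
∂h/∂z = 0
∇h at (2, 3, -2) = (45, 15, 0)
∇h · d = (45)(-3) + (15)(1) + (0)(-4) = -120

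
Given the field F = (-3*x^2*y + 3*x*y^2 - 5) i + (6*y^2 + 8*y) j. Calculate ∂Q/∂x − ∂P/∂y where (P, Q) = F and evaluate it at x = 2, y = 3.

∂F₂/∂x = 0
∂F₁/∂y = -3*x^2 + 6*x*y
Scalar curl = 3*x^2 - 6*x*y
At (2, 3): -24.

-24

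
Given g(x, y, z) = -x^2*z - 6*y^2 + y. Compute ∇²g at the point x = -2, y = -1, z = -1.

-10

∂²g/∂x² = -2*z
∂²g/∂y² = -12
∂²g/∂z² = 0
∇²g = -2*z - 12
At (-2, -1, -1): -10.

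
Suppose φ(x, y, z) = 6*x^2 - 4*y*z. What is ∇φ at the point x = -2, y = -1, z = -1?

(-24, 4, 4)

∂φ/∂x = 12*x
∂φ/∂y = -4*z
∂φ/∂z = -4*y
∇φ = (12*x, -4*z, -4*y)
At (-2, -1, -1): (-24, 4, 4).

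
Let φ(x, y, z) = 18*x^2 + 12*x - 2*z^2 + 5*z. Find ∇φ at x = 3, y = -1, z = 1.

(120, 0, 1)

∂φ/∂x = 36*x + 12
∂φ/∂y = 0
∂φ/∂z = -4*z + 5
∇φ = (36*x + 12, 0, -4*z + 5)
At (3, -1, 1): (120, 0, 1).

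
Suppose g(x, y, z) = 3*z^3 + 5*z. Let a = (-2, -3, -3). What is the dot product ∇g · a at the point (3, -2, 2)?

∂g/∂x = 0
∂g/∂y = 0
∂g/∂z = 9*z^2 + 5
∇g at (3, -2, 2) = (0, 0, 41)
∇g · a = (0)(-2) + (0)(-3) + (41)(-3) = -123

-123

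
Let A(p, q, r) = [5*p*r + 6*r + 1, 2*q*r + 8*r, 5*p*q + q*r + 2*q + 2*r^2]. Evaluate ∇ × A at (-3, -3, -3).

(∇×A)₁ = ∂A₃/∂q − ∂A₂/∂r = 5*p - 2*q + r - 6
(∇×A)₂ = ∂A₁/∂r − ∂A₃/∂p = 5*p - 5*q + 6
(∇×A)₃ = ∂A₂/∂p − ∂A₁/∂q = 0
∇×A = (5*p - 2*q + r - 6, 5*p - 5*q + 6, 0)
At (-3, -3, -3): (-18, 6, 0).

(-18, 6, 0)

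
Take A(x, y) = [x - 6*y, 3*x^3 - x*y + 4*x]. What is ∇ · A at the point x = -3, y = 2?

4

∂A₁/∂x = 1
∂A₂/∂y = -x
∇·A = -x + 1
At (-3, 2): 4.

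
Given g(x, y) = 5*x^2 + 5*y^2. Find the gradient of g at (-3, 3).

∂g/∂x = 10*x
∂g/∂y = 10*y
∇g = (10*x, 10*y)
At (-3, 3): (-30, 30).

(-30, 30)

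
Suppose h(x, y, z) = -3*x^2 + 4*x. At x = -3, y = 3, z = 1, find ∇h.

∂h/∂x = -6*x + 4
∂h/∂y = 0
∂h/∂z = 0
∇h = (-6*x + 4, 0, 0)
At (-3, 3, 1): (22, 0, 0).

(22, 0, 0)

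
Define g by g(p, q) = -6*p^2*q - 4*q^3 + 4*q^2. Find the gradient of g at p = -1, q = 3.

(36, -90)

∂g/∂p = -12*p*q
∂g/∂q = -6*p^2 - 12*q^2 + 8*q
∇g = (-12*p*q, -6*p^2 - 12*q^2 + 8*q)
At (-1, 3): (36, -90).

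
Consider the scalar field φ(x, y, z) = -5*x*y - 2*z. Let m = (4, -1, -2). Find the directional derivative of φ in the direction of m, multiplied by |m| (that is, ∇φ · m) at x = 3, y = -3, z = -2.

∂φ/∂x = -5*y
∂φ/∂y = -5*x
∂φ/∂z = -2
∇φ at (3, -3, -2) = (15, -15, -2)
∇φ · m = (15)(4) + (-15)(-1) + (-2)(-2) = 79

79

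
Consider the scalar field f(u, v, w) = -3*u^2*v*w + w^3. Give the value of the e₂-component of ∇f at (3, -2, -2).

54

(∇f)_2 = ∂f/∂v = -3*u^2*w
At (3, -2, -2): 54.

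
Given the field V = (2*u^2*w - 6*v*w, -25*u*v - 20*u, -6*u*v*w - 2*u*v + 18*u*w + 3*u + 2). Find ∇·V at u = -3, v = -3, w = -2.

∂V₁/∂u = 4*u*w
∂V₂/∂v = -25*u
∂V₃/∂w = -6*u*v + 18*u
∇·V = -6*u*v + 4*u*w - 7*u
At (-3, -3, -2): -9.

-9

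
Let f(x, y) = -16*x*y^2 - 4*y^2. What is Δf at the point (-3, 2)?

88

∂²f/∂x² = 0
∂²f/∂y² = -8*(4*x + 1)
∇²f = -32*x - 8
At (-3, 2): 88.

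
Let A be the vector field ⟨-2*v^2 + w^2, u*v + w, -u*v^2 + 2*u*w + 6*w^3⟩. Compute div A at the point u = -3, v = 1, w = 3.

∂A₁/∂u = 0
∂A₂/∂v = u
∂A₃/∂w = 2*u + 18*w^2
∇·A = 3*u + 18*w^2
At (-3, 1, 3): 153.

153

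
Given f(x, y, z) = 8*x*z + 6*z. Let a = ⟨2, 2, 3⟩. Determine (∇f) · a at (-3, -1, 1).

-38

∂f/∂x = 8*z
∂f/∂y = 0
∂f/∂z = 8*x + 6
∇f at (-3, -1, 1) = (8, 0, -18)
∇f · a = (8)(2) + (0)(2) + (-18)(3) = -38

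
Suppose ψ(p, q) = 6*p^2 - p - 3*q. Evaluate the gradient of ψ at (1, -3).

(11, -3)

∂ψ/∂p = 12*p - 1
∂ψ/∂q = -3
∇ψ = (12*p - 1, -3)
At (1, -3): (11, -3).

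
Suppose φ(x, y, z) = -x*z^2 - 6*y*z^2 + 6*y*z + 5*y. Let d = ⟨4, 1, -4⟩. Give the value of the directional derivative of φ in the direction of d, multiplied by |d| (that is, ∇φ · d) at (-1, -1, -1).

∂φ/∂x = -z^2
∂φ/∂y = -6*z^2 + 6*z + 5
∂φ/∂z = -2*x*z - 12*y*z + 6*y
∇φ at (-1, -1, -1) = (-1, -7, -20)
∇φ · d = (-1)(4) + (-7)(1) + (-20)(-4) = 69

69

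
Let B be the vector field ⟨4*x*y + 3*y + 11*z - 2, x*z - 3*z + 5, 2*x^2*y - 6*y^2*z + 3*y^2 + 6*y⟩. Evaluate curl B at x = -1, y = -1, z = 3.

(∇×B)₁ = ∂B₃/∂y − ∂B₂/∂z = 2*x^2 - x - 12*y*z + 6*y + 9
(∇×B)₂ = ∂B₁/∂z − ∂B₃/∂x = -4*x*y + 11
(∇×B)₃ = ∂B₂/∂x − ∂B₁/∂y = -4*x + z - 3
∇×B = (2*x^2 - x - 12*y*z + 6*y + 9, -4*x*y + 11, -4*x + z - 3)
At (-1, -1, 3): (42, 7, 4).

(42, 7, 4)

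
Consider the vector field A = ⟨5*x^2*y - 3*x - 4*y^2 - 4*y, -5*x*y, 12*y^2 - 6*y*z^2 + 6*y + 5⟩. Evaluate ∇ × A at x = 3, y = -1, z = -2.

(-42, 0, -44)

(∇×A)₁ = ∂A₃/∂y − ∂A₂/∂z = 24*y - 6*z^2 + 6
(∇×A)₂ = ∂A₁/∂z − ∂A₃/∂x = 0
(∇×A)₃ = ∂A₂/∂x − ∂A₁/∂y = -5*x^2 + 3*y + 4
∇×A = (24*y - 6*z^2 + 6, 0, -5*x^2 + 3*y + 4)
At (3, -1, -2): (-42, 0, -44).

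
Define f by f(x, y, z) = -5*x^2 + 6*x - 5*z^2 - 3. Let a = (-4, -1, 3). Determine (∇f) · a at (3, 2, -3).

186

∂f/∂x = -10*x + 6
∂f/∂y = 0
∂f/∂z = -10*z
∇f at (3, 2, -3) = (-24, 0, 30)
∇f · a = (-24)(-4) + (0)(-1) + (30)(3) = 186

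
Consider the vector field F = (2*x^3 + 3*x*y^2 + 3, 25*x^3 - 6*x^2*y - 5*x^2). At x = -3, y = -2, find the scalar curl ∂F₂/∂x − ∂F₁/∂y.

597

∂F₂/∂x = 75*x^2 - 12*x*y - 10*x
∂F₁/∂y = 6*x*y
Scalar curl = 75*x^2 - 18*x*y - 10*x
At (-3, -2): 597.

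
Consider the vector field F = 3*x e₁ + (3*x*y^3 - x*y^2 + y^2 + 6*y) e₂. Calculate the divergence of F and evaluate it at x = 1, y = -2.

∂F₁/∂x = 3
∂F₂/∂y = 9*x*y^2 - 2*x*y + 2*y + 6
∇·F = 9*x*y^2 - 2*x*y + 2*y + 9
At (1, -2): 45.

45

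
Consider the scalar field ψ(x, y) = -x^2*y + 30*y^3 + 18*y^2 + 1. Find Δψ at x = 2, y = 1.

∂²ψ/∂x² = -2*y
∂²ψ/∂y² = 36*(5*y + 1)
∇²ψ = 178*y + 36
At (2, 1): 214.

214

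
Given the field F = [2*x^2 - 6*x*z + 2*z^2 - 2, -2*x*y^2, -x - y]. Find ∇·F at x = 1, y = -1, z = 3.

-10

∂F₁/∂x = 4*x - 6*z
∂F₂/∂y = -4*x*y
∂F₃/∂z = 0
∇·F = -4*x*y + 4*x - 6*z
At (1, -1, 3): -10.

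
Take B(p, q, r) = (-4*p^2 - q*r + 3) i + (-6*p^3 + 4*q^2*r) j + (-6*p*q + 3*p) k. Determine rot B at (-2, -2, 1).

(-4, -13, -71)

(∇×B)₁ = ∂B₃/∂q − ∂B₂/∂r = -6*p - 4*q^2
(∇×B)₂ = ∂B₁/∂r − ∂B₃/∂p = 5*q - 3
(∇×B)₃ = ∂B₂/∂p − ∂B₁/∂q = -18*p^2 + r
∇×B = (-6*p - 4*q^2, 5*q - 3, -18*p^2 + r)
At (-2, -2, 1): (-4, -13, -71).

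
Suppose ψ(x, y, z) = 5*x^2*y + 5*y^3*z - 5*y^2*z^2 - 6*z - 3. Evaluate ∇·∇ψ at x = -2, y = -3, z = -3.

60

∂²ψ/∂x² = 10*y
∂²ψ/∂y² = 10*z*(3*y - z)
∂²ψ/∂z² = -10*y^2
∇²ψ = -10*y^2 + 30*y*z + 10*y - 10*z^2
At (-2, -3, -3): 60.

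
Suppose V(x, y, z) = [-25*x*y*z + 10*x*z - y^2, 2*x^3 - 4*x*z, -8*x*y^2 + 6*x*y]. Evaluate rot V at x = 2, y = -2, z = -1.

(84, 164, -26)

(∇×V)₁ = ∂V₃/∂y − ∂V₂/∂z = -16*x*y + 10*x
(∇×V)₂ = ∂V₁/∂z − ∂V₃/∂x = -25*x*y + 10*x + 8*y^2 - 6*y
(∇×V)₃ = ∂V₂/∂x − ∂V₁/∂y = 6*x^2 + 25*x*z + 2*y - 4*z
∇×V = (-16*x*y + 10*x, -25*x*y + 10*x + 8*y^2 - 6*y, 6*x^2 + 25*x*z + 2*y - 4*z)
At (2, -2, -1): (84, 164, -26).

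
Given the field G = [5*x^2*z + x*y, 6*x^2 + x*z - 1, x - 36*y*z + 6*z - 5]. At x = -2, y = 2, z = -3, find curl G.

(∇×G)₁ = ∂G₃/∂y − ∂G₂/∂z = -x - 36*z
(∇×G)₂ = ∂G₁/∂z − ∂G₃/∂x = 5*x^2 - 1
(∇×G)₃ = ∂G₂/∂x − ∂G₁/∂y = 11*x + z
∇×G = (-x - 36*z, 5*x^2 - 1, 11*x + z)
At (-2, 2, -3): (110, 19, -25).

(110, 19, -25)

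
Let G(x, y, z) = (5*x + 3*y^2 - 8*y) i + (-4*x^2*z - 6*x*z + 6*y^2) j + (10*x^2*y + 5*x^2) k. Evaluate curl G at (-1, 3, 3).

(8, 70, -4)

(∇×G)₁ = ∂G₃/∂y − ∂G₂/∂z = 14*x^2 + 6*x
(∇×G)₂ = ∂G₁/∂z − ∂G₃/∂x = -20*x*y - 10*x
(∇×G)₃ = ∂G₂/∂x − ∂G₁/∂y = -8*x*z - 6*y - 6*z + 8
∇×G = (14*x^2 + 6*x, -20*x*y - 10*x, -8*x*z - 6*y - 6*z + 8)
At (-1, 3, 3): (8, 70, -4).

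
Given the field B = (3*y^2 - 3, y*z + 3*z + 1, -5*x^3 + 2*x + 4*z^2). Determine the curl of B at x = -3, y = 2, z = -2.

(∇×B)₁ = ∂B₃/∂y − ∂B₂/∂z = -y - 3
(∇×B)₂ = ∂B₁/∂z − ∂B₃/∂x = 15*x^2 - 2
(∇×B)₃ = ∂B₂/∂x − ∂B₁/∂y = -6*y
∇×B = (-y - 3, 15*x^2 - 2, -6*y)
At (-3, 2, -2): (-5, 133, -12).

(-5, 133, -12)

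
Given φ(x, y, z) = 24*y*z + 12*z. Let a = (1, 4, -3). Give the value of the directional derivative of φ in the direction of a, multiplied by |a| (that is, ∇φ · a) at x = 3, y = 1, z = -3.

-396

∂φ/∂x = 0
∂φ/∂y = 24*z
∂φ/∂z = 24*y + 12
∇φ at (3, 1, -3) = (0, -72, 36)
∇φ · a = (0)(1) + (-72)(4) + (36)(-3) = -396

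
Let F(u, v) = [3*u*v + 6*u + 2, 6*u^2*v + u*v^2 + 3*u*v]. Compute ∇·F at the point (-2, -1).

∂F₁/∂u = 3*v + 6
∂F₂/∂v = 6*u^2 + 2*u*v + 3*u
∇·F = 6*u^2 + 2*u*v + 3*u + 3*v + 6
At (-2, -1): 25.

25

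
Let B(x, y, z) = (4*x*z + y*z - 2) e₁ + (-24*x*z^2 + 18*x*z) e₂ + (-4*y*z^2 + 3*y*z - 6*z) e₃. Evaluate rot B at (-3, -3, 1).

(-91, -15, -7)

(∇×B)₁ = ∂B₃/∂y − ∂B₂/∂z = 48*x*z - 18*x - 4*z^2 + 3*z
(∇×B)₂ = ∂B₁/∂z − ∂B₃/∂x = 4*x + y
(∇×B)₃ = ∂B₂/∂x − ∂B₁/∂y = -24*z^2 + 17*z
∇×B = (48*x*z - 18*x - 4*z^2 + 3*z, 4*x + y, -24*z^2 + 17*z)
At (-3, -3, 1): (-91, -15, -7).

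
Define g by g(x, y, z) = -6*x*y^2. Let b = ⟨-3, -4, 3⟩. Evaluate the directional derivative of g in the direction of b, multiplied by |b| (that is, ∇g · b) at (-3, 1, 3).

∂g/∂x = -6*y^2
∂g/∂y = -12*x*y
∂g/∂z = 0
∇g at (-3, 1, 3) = (-6, 36, 0)
∇g · b = (-6)(-3) + (36)(-4) + (0)(3) = -126

-126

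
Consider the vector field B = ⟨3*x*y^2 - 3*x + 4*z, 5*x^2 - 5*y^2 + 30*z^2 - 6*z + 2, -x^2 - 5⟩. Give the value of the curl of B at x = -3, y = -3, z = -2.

(∇×B)₁ = ∂B₃/∂y − ∂B₂/∂z = -60*z + 6
(∇×B)₂ = ∂B₁/∂z − ∂B₃/∂x = 2*x + 4
(∇×B)₃ = ∂B₂/∂x − ∂B₁/∂y = -6*x*y + 10*x
∇×B = (-60*z + 6, 2*x + 4, -6*x*y + 10*x)
At (-3, -3, -2): (126, -2, -84).

(126, -2, -84)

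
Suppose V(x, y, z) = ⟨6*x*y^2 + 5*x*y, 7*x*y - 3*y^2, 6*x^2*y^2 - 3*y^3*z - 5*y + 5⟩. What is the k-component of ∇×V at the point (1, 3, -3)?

(∇×V)_3 = ∂V₂/∂x − ∂V₁/∂y
= 7*y − (12*x*y + 5*x)
= -12*x*y - 5*x + 7*y
At (1, 3, -3): -20.

-20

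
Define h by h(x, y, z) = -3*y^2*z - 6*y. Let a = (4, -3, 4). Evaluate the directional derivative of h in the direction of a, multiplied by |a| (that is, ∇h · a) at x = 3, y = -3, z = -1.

∂h/∂x = 0
∂h/∂y = -6*y*z - 6
∂h/∂z = -3*y^2
∇h at (3, -3, -1) = (0, -24, -27)
∇h · a = (0)(4) + (-24)(-3) + (-27)(4) = -36

-36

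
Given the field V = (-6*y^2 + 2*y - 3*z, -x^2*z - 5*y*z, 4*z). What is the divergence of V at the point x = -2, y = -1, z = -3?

19

∂V₁/∂x = 0
∂V₂/∂y = -5*z
∂V₃/∂z = 4
∇·V = -5*z + 4
At (-2, -1, -3): 19.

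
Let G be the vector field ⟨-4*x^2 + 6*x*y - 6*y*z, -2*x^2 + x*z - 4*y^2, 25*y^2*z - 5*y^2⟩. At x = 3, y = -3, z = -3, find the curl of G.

(∇×G)₁ = ∂G₃/∂y − ∂G₂/∂z = -x + 50*y*z - 10*y
(∇×G)₂ = ∂G₁/∂z − ∂G₃/∂x = -6*y
(∇×G)₃ = ∂G₂/∂x − ∂G₁/∂y = -10*x + 7*z
∇×G = (-x + 50*y*z - 10*y, -6*y, -10*x + 7*z)
At (3, -3, -3): (477, 18, -51).

(477, 18, -51)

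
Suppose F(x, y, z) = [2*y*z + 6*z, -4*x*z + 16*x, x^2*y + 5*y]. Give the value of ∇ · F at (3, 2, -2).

∂F₁/∂x = 0
∂F₂/∂y = 0
∂F₃/∂z = 0
∇·F = 0
At (3, 2, -2): 0.

0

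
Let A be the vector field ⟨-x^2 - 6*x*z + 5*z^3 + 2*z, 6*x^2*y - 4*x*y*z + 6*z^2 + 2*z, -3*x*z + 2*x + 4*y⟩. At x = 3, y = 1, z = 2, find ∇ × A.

(∇×A)₁ = ∂A₃/∂y − ∂A₂/∂z = 4*x*y - 12*z + 2
(∇×A)₂ = ∂A₁/∂z − ∂A₃/∂x = -6*x + 15*z^2 + 3*z
(∇×A)₃ = ∂A₂/∂x − ∂A₁/∂y = 12*x*y - 4*y*z
∇×A = (4*x*y - 12*z + 2, -6*x + 15*z^2 + 3*z, 12*x*y - 4*y*z)
At (3, 1, 2): (-10, 48, 28).

(-10, 48, 28)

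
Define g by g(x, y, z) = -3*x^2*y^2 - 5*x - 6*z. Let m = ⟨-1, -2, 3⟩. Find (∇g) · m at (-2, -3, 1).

-265

∂g/∂x = -6*x*y^2 - 5
∂g/∂y = -6*x^2*y
∂g/∂z = -6
∇g at (-2, -3, 1) = (103, 72, -6)
∇g · m = (103)(-1) + (72)(-2) + (-6)(3) = -265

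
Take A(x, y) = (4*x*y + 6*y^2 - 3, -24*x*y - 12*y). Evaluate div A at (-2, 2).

44

∂A₁/∂x = 4*y
∂A₂/∂y = -24*x - 12
∇·A = -24*x + 4*y - 12
At (-2, 2): 44.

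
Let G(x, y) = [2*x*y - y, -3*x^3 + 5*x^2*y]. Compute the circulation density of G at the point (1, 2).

∂G₂/∂x = -9*x^2 + 10*x*y
∂G₁/∂y = 2*x - 1
Scalar curl = -9*x^2 + 10*x*y - 2*x + 1
At (1, 2): 10.

10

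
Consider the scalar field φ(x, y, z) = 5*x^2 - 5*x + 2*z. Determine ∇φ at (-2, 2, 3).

(-25, 0, 2)

∂φ/∂x = 10*x - 5
∂φ/∂y = 0
∂φ/∂z = 2
∇φ = (10*x - 5, 0, 2)
At (-2, 2, 3): (-25, 0, 2).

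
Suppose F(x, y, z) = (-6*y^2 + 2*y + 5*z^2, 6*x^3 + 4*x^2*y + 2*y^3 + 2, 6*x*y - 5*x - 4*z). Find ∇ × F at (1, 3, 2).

(∇×F)₁ = ∂F₃/∂y − ∂F₂/∂z = 6*x
(∇×F)₂ = ∂F₁/∂z − ∂F₃/∂x = -6*y + 10*z + 5
(∇×F)₃ = ∂F₂/∂x − ∂F₁/∂y = 18*x^2 + 8*x*y + 12*y - 2
∇×F = (6*x, -6*y + 10*z + 5, 18*x^2 + 8*x*y + 12*y - 2)
At (1, 3, 2): (6, 7, 76).

(6, 7, 76)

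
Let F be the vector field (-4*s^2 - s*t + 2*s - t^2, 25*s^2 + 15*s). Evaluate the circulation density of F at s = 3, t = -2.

∂F₂/∂s = 50*s + 15
∂F₁/∂t = -s - 2*t
Scalar curl = 51*s + 2*t + 15
At (3, -2): 164.

164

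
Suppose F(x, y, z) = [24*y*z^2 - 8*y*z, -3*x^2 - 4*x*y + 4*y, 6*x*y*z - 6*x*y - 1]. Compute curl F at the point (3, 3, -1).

(-36, -132, -62)

(∇×F)₁ = ∂F₃/∂y − ∂F₂/∂z = 6*x*z - 6*x
(∇×F)₂ = ∂F₁/∂z − ∂F₃/∂x = 42*y*z - 2*y
(∇×F)₃ = ∂F₂/∂x − ∂F₁/∂y = -6*x - 4*y - 24*z^2 + 8*z
∇×F = (6*x*z - 6*x, 42*y*z - 2*y, -6*x - 4*y - 24*z^2 + 8*z)
At (3, 3, -1): (-36, -132, -62).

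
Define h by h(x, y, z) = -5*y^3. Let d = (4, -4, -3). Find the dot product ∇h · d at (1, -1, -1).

60

∂h/∂x = 0
∂h/∂y = -15*y^2
∂h/∂z = 0
∇h at (1, -1, -1) = (0, -15, 0)
∇h · d = (0)(4) + (-15)(-4) + (0)(-3) = 60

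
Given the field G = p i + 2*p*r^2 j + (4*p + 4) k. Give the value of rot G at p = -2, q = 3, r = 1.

(∇×G)₁ = ∂G₃/∂q − ∂G₂/∂r = -4*p*r
(∇×G)₂ = ∂G₁/∂r − ∂G₃/∂p = -4
(∇×G)₃ = ∂G₂/∂p − ∂G₁/∂q = 2*r^2
∇×G = (-4*p*r, -4, 2*r^2)
At (-2, 3, 1): (8, -4, 2).

(8, -4, 2)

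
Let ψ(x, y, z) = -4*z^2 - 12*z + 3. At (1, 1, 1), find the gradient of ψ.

∂ψ/∂x = 0
∂ψ/∂y = 0
∂ψ/∂z = -8*z - 12
∇ψ = (0, 0, -8*z - 12)
At (1, 1, 1): (0, 0, -20).

(0, 0, -20)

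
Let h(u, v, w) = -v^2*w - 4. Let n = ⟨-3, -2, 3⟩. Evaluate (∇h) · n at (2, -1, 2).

-11

∂h/∂u = 0
∂h/∂v = -2*v*w
∂h/∂w = -v^2
∇h at (2, -1, 2) = (0, 4, -1)
∇h · n = (0)(-3) + (4)(-2) + (-1)(3) = -11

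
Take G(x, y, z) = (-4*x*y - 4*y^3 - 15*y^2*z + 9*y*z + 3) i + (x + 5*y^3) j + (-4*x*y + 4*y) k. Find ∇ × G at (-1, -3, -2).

(8, -174, 303)

(∇×G)₁ = ∂G₃/∂y − ∂G₂/∂z = -4*x + 4
(∇×G)₂ = ∂G₁/∂z − ∂G₃/∂x = -15*y^2 + 13*y
(∇×G)₃ = ∂G₂/∂x − ∂G₁/∂y = 4*x + 12*y^2 + 30*y*z - 9*z + 1
∇×G = (-4*x + 4, -15*y^2 + 13*y, 4*x + 12*y^2 + 30*y*z - 9*z + 1)
At (-1, -3, -2): (8, -174, 303).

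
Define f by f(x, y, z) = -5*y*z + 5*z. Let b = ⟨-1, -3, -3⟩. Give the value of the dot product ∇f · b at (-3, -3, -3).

-105

∂f/∂x = 0
∂f/∂y = -5*z
∂f/∂z = -5*y + 5
∇f at (-3, -3, -3) = (0, 15, 20)
∇f · b = (0)(-1) + (15)(-3) + (20)(-3) = -105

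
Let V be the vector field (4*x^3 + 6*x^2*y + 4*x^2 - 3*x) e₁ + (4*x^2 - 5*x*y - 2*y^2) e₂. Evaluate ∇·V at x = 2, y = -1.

31

∂V₁/∂x = 12*x^2 + 12*x*y + 8*x - 3
∂V₂/∂y = -5*x - 4*y
∇·V = 12*x^2 + 12*x*y + 3*x - 4*y - 3
At (2, -1): 31.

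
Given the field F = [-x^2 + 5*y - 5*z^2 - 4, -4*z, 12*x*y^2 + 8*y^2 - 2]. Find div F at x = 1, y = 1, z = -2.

∂F₁/∂x = -2*x
∂F₂/∂y = 0
∂F₃/∂z = 0
∇·F = -2*x
At (1, 1, -2): -2.

-2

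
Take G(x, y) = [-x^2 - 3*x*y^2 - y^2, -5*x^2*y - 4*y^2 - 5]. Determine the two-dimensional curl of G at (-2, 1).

10

∂G₂/∂x = -10*x*y
∂G₁/∂y = -6*x*y - 2*y
Scalar curl = -4*x*y + 2*y
At (-2, 1): 10.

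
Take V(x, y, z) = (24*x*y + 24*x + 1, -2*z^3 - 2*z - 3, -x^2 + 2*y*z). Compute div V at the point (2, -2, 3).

-28

∂V₁/∂x = 24*y + 24
∂V₂/∂y = 0
∂V₃/∂z = 2*y
∇·V = 26*y + 24
At (2, -2, 3): -28.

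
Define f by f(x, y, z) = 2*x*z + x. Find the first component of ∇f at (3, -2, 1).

(∇f)_1 = ∂f/∂x = 2*z + 1
At (3, -2, 1): 3.

3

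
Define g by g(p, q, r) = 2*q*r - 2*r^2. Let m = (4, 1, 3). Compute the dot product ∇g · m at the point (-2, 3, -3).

∂g/∂p = 0
∂g/∂q = 2*r
∂g/∂r = 2*q - 4*r
∇g at (-2, 3, -3) = (0, -6, 18)
∇g · m = (0)(4) + (-6)(1) + (18)(3) = 48

48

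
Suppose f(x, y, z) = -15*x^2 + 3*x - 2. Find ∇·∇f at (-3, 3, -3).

-30

∂²f/∂x² = -30
∂²f/∂y² = 0
∂²f/∂z² = 0
∇²f = -30
At (-3, 3, -3): -30.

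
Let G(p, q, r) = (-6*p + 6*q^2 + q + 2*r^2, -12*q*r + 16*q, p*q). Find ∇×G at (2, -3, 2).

(∇×G)₁ = ∂G₃/∂q − ∂G₂/∂r = p + 12*q
(∇×G)₂ = ∂G₁/∂r − ∂G₃/∂p = -q + 4*r
(∇×G)₃ = ∂G₂/∂p − ∂G₁/∂q = -12*q - 1
∇×G = (p + 12*q, -q + 4*r, -12*q - 1)
At (2, -3, 2): (-34, 11, 35).

(-34, 11, 35)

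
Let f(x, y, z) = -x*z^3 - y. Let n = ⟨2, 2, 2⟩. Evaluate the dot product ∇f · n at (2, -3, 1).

-16

∂f/∂x = -z^3
∂f/∂y = -1
∂f/∂z = -3*x*z^2
∇f at (2, -3, 1) = (-1, -1, -6)
∇f · n = (-1)(2) + (-1)(2) + (-6)(2) = -16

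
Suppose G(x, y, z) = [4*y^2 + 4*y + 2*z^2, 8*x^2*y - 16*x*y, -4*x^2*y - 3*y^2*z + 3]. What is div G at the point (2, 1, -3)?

-3

∂G₁/∂x = 0
∂G₂/∂y = 8*x^2 - 16*x
∂G₃/∂z = -3*y^2
∇·G = 8*x^2 - 16*x - 3*y^2
At (2, 1, -3): -3.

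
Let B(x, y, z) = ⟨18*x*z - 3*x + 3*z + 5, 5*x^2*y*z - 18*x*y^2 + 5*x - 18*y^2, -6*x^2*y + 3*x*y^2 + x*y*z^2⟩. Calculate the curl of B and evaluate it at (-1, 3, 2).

(∇×B)₁ = ∂B₃/∂y − ∂B₂/∂z = -5*x^2*y - 6*x^2 + 6*x*y + x*z^2
(∇×B)₂ = ∂B₁/∂z − ∂B₃/∂x = 12*x*y + 18*x - 3*y^2 - y*z^2 + 3
(∇×B)₃ = ∂B₂/∂x − ∂B₁/∂y = 10*x*y*z - 18*y^2 + 5
∇×B = (-5*x^2*y - 6*x^2 + 6*x*y + x*z^2, 12*x*y + 18*x - 3*y^2 - y*z^2 + 3, 10*x*y*z - 18*y^2 + 5)
At (-1, 3, 2): (-43, -90, -217).

(-43, -90, -217)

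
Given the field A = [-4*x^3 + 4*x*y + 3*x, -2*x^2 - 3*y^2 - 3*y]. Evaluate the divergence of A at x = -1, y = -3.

-6

∂A₁/∂x = -12*x^2 + 4*y + 3
∂A₂/∂y = -6*y - 3
∇·A = -12*x^2 - 2*y
At (-1, -3): -6.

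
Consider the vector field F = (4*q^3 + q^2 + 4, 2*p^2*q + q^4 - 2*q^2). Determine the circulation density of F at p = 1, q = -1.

-14

∂F₂/∂p = 4*p*q
∂F₁/∂q = 12*q^2 + 2*q
Scalar curl = 4*p*q - 12*q^2 - 2*q
At (1, -1): -14.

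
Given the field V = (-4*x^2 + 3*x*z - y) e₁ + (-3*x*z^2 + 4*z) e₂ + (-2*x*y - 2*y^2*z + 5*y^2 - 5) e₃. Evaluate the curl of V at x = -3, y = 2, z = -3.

(100, -5, -26)

(∇×V)₁ = ∂V₃/∂y − ∂V₂/∂z = 6*x*z - 2*x - 4*y*z + 10*y - 4
(∇×V)₂ = ∂V₁/∂z − ∂V₃/∂x = 3*x + 2*y
(∇×V)₃ = ∂V₂/∂x − ∂V₁/∂y = -3*z^2 + 1
∇×V = (6*x*z - 2*x - 4*y*z + 10*y - 4, 3*x + 2*y, -3*z^2 + 1)
At (-3, 2, -3): (100, -5, -26).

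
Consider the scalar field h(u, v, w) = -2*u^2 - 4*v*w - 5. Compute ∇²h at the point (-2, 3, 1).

∂²h/∂u² = -4
∂²h/∂v² = 0
∂²h/∂w² = 0
∇²h = -4
At (-2, 3, 1): -4.

-4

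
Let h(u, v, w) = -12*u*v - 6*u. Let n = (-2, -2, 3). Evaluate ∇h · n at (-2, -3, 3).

∂h/∂u = -12*v - 6
∂h/∂v = -12*u
∂h/∂w = 0
∇h at (-2, -3, 3) = (30, 24, 0)
∇h · n = (30)(-2) + (24)(-2) + (0)(3) = -108

-108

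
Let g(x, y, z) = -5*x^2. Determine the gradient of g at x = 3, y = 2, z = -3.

∂g/∂x = -10*x
∂g/∂y = 0
∂g/∂z = 0
∇g = (-10*x, 0, 0)
At (3, 2, -3): (-30, 0, 0).

(-30, 0, 0)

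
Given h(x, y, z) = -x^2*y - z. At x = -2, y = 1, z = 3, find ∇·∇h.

∂²h/∂x² = -2*y
∂²h/∂y² = 0
∂²h/∂z² = 0
∇²h = -2*y
At (-2, 1, 3): -2.

-2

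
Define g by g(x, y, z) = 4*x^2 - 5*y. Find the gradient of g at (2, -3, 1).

∂g/∂x = 8*x
∂g/∂y = -5
∂g/∂z = 0
∇g = (8*x, -5, 0)
At (2, -3, 1): (16, -5, 0).

(16, -5, 0)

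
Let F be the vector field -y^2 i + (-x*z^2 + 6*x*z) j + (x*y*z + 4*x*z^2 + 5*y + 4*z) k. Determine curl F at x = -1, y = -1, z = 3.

(∇×F)₁ = ∂F₃/∂y − ∂F₂/∂z = 3*x*z - 6*x + 5
(∇×F)₂ = ∂F₁/∂z − ∂F₃/∂x = -y*z - 4*z^2
(∇×F)₃ = ∂F₂/∂x − ∂F₁/∂y = 2*y - z^2 + 6*z
∇×F = (3*x*z - 6*x + 5, -y*z - 4*z^2, 2*y - z^2 + 6*z)
At (-1, -1, 3): (2, -33, 7).

(2, -33, 7)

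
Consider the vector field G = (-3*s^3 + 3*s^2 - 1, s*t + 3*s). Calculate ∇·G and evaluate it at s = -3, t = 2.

∂G₁/∂s = -9*s^2 + 6*s
∂G₂/∂t = s
∇·G = -9*s^2 + 7*s
At (-3, 2): -102.

-102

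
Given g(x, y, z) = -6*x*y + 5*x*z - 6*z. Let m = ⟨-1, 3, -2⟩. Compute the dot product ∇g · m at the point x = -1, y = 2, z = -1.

57

∂g/∂x = -6*y + 5*z
∂g/∂y = -6*x
∂g/∂z = 5*x - 6
∇g at (-1, 2, -1) = (-17, 6, -11)
∇g · m = (-17)(-1) + (6)(3) + (-11)(-2) = 57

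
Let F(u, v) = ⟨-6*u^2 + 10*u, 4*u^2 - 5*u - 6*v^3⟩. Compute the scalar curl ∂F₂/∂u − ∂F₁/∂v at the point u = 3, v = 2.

∂F₂/∂u = 8*u - 5
∂F₁/∂v = 0
Scalar curl = 8*u - 5
At (3, 2): 19.

19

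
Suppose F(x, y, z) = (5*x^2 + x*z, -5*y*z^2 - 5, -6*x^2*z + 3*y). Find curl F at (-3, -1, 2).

(-17, -75, 0)

(∇×F)₁ = ∂F₃/∂y − ∂F₂/∂z = 10*y*z + 3
(∇×F)₂ = ∂F₁/∂z − ∂F₃/∂x = 12*x*z + x
(∇×F)₃ = ∂F₂/∂x − ∂F₁/∂y = 0
∇×F = (10*y*z + 3, 12*x*z + x, 0)
At (-3, -1, 2): (-17, -75, 0).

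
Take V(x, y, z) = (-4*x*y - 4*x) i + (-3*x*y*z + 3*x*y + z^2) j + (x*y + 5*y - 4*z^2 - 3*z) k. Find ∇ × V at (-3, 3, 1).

(-27, -3, -12)

(∇×V)₁ = ∂V₃/∂y − ∂V₂/∂z = 3*x*y + x - 2*z + 5
(∇×V)₂ = ∂V₁/∂z − ∂V₃/∂x = -y
(∇×V)₃ = ∂V₂/∂x − ∂V₁/∂y = 4*x - 3*y*z + 3*y
∇×V = (3*x*y + x - 2*z + 5, -y, 4*x - 3*y*z + 3*y)
At (-3, 3, 1): (-27, -3, -12).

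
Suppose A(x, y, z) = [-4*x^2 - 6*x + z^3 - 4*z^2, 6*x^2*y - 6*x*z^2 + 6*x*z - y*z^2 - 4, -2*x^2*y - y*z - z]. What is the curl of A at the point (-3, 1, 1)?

(∇×A)₁ = ∂A₃/∂y − ∂A₂/∂z = -2*x^2 + 12*x*z - 6*x + 2*y*z - z
(∇×A)₂ = ∂A₁/∂z − ∂A₃/∂x = 4*x*y + 3*z^2 - 8*z
(∇×A)₃ = ∂A₂/∂x − ∂A₁/∂y = 12*x*y - 6*z^2 + 6*z
∇×A = (-2*x^2 + 12*x*z - 6*x + 2*y*z - z, 4*x*y + 3*z^2 - 8*z, 12*x*y - 6*z^2 + 6*z)
At (-3, 1, 1): (-35, -17, -36).

(-35, -17, -36)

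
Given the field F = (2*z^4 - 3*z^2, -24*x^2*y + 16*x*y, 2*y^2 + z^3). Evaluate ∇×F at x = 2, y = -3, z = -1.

(-12, -2, 240)

(∇×F)₁ = ∂F₃/∂y − ∂F₂/∂z = 4*y
(∇×F)₂ = ∂F₁/∂z − ∂F₃/∂x = 8*z^3 - 6*z
(∇×F)₃ = ∂F₂/∂x − ∂F₁/∂y = -48*x*y + 16*y
∇×F = (4*y, 8*z^3 - 6*z, -48*x*y + 16*y)
At (2, -3, -1): (-12, -2, 240).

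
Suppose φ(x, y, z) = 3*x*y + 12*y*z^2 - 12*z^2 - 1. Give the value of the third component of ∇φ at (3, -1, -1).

(∇φ)_3 = ∂φ/∂z = 24*y*z - 24*z
At (3, -1, -1): 48.

48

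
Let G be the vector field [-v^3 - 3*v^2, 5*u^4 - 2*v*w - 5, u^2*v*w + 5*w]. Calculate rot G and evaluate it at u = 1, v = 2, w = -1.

(∇×G)₁ = ∂G₃/∂v − ∂G₂/∂w = u^2*w + 2*v
(∇×G)₂ = ∂G₁/∂w − ∂G₃/∂u = -2*u*v*w
(∇×G)₃ = ∂G₂/∂u − ∂G₁/∂v = 20*u^3 + 3*v^2 + 6*v
∇×G = (u^2*w + 2*v, -2*u*v*w, 20*u^3 + 3*v^2 + 6*v)
At (1, 2, -1): (3, 4, 44).

(3, 4, 44)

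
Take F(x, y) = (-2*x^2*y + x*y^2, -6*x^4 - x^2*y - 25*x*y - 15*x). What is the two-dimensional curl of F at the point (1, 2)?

∂F₂/∂x = -24*x^3 - 2*x*y - 25*y - 15
∂F₁/∂y = -2*x^2 + 2*x*y
Scalar curl = -24*x^3 + 2*x^2 - 4*x*y - 25*y - 15
At (1, 2): -95.

-95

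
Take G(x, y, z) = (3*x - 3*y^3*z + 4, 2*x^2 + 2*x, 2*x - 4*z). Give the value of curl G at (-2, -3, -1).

(0, 79, -87)

(∇×G)₁ = ∂G₃/∂y − ∂G₂/∂z = 0
(∇×G)₂ = ∂G₁/∂z − ∂G₃/∂x = -3*y^3 - 2
(∇×G)₃ = ∂G₂/∂x − ∂G₁/∂y = 4*x + 9*y^2*z + 2
∇×G = (0, -3*y^3 - 2, 4*x + 9*y^2*z + 2)
At (-2, -3, -1): (0, 79, -87).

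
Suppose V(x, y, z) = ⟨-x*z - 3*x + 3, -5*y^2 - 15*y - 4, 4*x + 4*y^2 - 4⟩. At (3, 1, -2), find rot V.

(∇×V)₁ = ∂V₃/∂y − ∂V₂/∂z = 8*y
(∇×V)₂ = ∂V₁/∂z − ∂V₃/∂x = -x - 4
(∇×V)₃ = ∂V₂/∂x − ∂V₁/∂y = 0
∇×V = (8*y, -x - 4, 0)
At (3, 1, -2): (8, -7, 0).

(8, -7, 0)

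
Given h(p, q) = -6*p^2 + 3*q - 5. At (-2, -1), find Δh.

∂²h/∂p² = -12
∂²h/∂q² = 0
∇²h = -12
At (-2, -1): -12.

-12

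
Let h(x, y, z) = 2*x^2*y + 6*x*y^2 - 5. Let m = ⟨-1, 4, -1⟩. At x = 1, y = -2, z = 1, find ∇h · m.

-104

∂h/∂x = 4*x*y + 6*y^2
∂h/∂y = 2*x^2 + 12*x*y
∂h/∂z = 0
∇h at (1, -2, 1) = (16, -22, 0)
∇h · m = (16)(-1) + (-22)(4) + (0)(-1) = -104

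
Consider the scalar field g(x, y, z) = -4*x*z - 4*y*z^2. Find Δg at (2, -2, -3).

∂²g/∂x² = 0
∂²g/∂y² = 0
∂²g/∂z² = -8*y
∇²g = -8*y
At (2, -2, -3): 16.

16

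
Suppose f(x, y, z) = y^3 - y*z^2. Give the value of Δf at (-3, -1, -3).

-4

∂²f/∂x² = 0
∂²f/∂y² = 6*y
∂²f/∂z² = -2*y
∇²f = 4*y
At (-3, -1, -3): -4.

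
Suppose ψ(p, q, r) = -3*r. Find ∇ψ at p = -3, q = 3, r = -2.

(0, 0, -3)

∂ψ/∂p = 0
∂ψ/∂q = 0
∂ψ/∂r = -3
∇ψ = (0, 0, -3)
At (-3, 3, -2): (0, 0, -3).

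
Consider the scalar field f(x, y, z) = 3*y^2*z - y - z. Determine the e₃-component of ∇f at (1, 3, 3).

26

(∇f)_3 = ∂f/∂z = 3*y^2 - 1
At (1, 3, 3): 26.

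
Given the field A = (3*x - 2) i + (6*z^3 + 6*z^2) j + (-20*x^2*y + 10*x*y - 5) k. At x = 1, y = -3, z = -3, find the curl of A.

(∇×A)₁ = ∂A₃/∂y − ∂A₂/∂z = -20*x^2 + 10*x - 18*z^2 - 12*z
(∇×A)₂ = ∂A₁/∂z − ∂A₃/∂x = 40*x*y - 10*y
(∇×A)₃ = ∂A₂/∂x − ∂A₁/∂y = 0
∇×A = (-20*x^2 + 10*x - 18*z^2 - 12*z, 40*x*y - 10*y, 0)
At (1, -3, -3): (-136, -90, 0).

(-136, -90, 0)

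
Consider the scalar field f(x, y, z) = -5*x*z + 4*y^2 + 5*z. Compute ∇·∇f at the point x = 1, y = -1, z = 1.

∂²f/∂x² = 0
∂²f/∂y² = 8
∂²f/∂z² = 0
∇²f = 8
At (1, -1, 1): 8.

8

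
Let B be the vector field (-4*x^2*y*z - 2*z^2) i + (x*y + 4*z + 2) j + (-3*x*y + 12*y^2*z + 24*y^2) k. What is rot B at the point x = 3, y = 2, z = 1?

(131, -70, 38)

(∇×B)₁ = ∂B₃/∂y − ∂B₂/∂z = -3*x + 24*y*z + 48*y - 4
(∇×B)₂ = ∂B₁/∂z − ∂B₃/∂x = -4*x^2*y + 3*y - 4*z
(∇×B)₃ = ∂B₂/∂x − ∂B₁/∂y = 4*x^2*z + y
∇×B = (-3*x + 24*y*z + 48*y - 4, -4*x^2*y + 3*y - 4*z, 4*x^2*z + y)
At (3, 2, 1): (131, -70, 38).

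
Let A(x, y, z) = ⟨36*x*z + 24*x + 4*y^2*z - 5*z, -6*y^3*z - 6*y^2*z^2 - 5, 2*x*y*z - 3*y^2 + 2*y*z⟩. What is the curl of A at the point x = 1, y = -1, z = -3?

(∇×A)₁ = ∂A₃/∂y − ∂A₂/∂z = 2*x*z + 6*y^3 + 12*y^2*z - 6*y + 2*z
(∇×A)₂ = ∂A₁/∂z − ∂A₃/∂x = 36*x + 4*y^2 - 2*y*z - 5
(∇×A)₃ = ∂A₂/∂x − ∂A₁/∂y = -8*y*z
∇×A = (2*x*z + 6*y^3 + 12*y^2*z - 6*y + 2*z, 36*x + 4*y^2 - 2*y*z - 5, -8*y*z)
At (1, -1, -3): (-48, 29, -24).

(-48, 29, -24)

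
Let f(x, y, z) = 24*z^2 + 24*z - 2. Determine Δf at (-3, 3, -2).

48

∂²f/∂x² = 0
∂²f/∂y² = 0
∂²f/∂z² = 48
∇²f = 48
At (-3, 3, -2): 48.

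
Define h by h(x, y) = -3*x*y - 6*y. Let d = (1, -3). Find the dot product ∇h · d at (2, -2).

42

∂h/∂x = -3*y
∂h/∂y = -3*x - 6
∇h at (2, -2) = (6, -12)
∇h · d = (6)(1) + (-12)(-3) = 42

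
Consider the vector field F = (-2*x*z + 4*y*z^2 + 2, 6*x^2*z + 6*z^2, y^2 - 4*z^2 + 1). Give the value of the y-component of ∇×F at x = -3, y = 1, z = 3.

30

(∇×F)_2 = ∂F₁/∂z − ∂F₃/∂x
= -2*x + 8*y*z − (0)
= -2*x + 8*y*z
At (-3, 1, 3): 30.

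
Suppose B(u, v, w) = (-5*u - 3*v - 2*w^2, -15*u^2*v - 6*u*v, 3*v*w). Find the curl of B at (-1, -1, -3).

(∇×B)₁ = ∂B₃/∂v − ∂B₂/∂w = 3*w
(∇×B)₂ = ∂B₁/∂w − ∂B₃/∂u = -4*w
(∇×B)₃ = ∂B₂/∂u − ∂B₁/∂v = -30*u*v - 6*v + 3
∇×B = (3*w, -4*w, -30*u*v - 6*v + 3)
At (-1, -1, -3): (-9, 12, -21).

(-9, 12, -21)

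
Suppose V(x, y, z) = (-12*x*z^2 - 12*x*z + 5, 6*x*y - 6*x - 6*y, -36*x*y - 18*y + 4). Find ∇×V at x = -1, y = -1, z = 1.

(18, 0, -12)

(∇×V)₁ = ∂V₃/∂y − ∂V₂/∂z = -36*x - 18
(∇×V)₂ = ∂V₁/∂z − ∂V₃/∂x = -24*x*z - 12*x + 36*y
(∇×V)₃ = ∂V₂/∂x − ∂V₁/∂y = 6*y - 6
∇×V = (-36*x - 18, -24*x*z - 12*x + 36*y, 6*y - 6)
At (-1, -1, 1): (18, 0, -12).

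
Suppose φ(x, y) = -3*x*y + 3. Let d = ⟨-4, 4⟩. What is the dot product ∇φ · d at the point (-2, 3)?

60

∂φ/∂x = -3*y
∂φ/∂y = -3*x
∇φ at (-2, 3) = (-9, 6)
∇φ · d = (-9)(-4) + (6)(4) = 60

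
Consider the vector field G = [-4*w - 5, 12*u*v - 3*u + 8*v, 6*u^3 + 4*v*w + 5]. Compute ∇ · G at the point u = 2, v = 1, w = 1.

36

∂G₁/∂u = 0
∂G₂/∂v = 12*u + 8
∂G₃/∂w = 4*v
∇·G = 12*u + 4*v + 8
At (2, 1, 1): 36.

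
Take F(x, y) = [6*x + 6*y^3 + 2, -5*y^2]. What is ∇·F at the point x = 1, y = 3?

-24

∂F₁/∂x = 6
∂F₂/∂y = -10*y
∇·F = -10*y + 6
At (1, 3): -24.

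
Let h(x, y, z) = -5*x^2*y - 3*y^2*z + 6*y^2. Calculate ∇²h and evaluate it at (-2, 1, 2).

∂²h/∂x² = -10*y
∂²h/∂y² = 6*(-z + 2)
∂²h/∂z² = 0
∇²h = -10*y - 6*z + 12
At (-2, 1, 2): -10.

-10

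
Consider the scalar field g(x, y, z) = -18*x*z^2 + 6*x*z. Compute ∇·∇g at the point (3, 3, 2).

∂²g/∂x² = 0
∂²g/∂y² = 0
∂²g/∂z² = -36*x
∇²g = -36*x
At (3, 3, 2): -108.

-108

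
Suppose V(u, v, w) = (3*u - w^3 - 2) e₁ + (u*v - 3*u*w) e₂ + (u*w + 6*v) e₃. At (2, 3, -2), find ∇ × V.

(∇×V)₁ = ∂V₃/∂v − ∂V₂/∂w = 3*u + 6
(∇×V)₂ = ∂V₁/∂w − ∂V₃/∂u = -3*w^2 - w
(∇×V)₃ = ∂V₂/∂u − ∂V₁/∂v = v - 3*w
∇×V = (3*u + 6, -3*w^2 - w, v - 3*w)
At (2, 3, -2): (12, -10, 9).

(12, -10, 9)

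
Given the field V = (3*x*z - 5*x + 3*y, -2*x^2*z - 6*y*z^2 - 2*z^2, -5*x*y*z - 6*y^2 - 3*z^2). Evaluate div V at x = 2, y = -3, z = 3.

∂V₁/∂x = 3*z - 5
∂V₂/∂y = -6*z^2
∂V₃/∂z = -5*x*y - 6*z
∇·V = -5*x*y - 6*z^2 - 3*z - 5
At (2, -3, 3): -38.

-38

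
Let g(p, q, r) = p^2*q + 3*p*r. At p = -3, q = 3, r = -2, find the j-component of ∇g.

(∇g)_2 = ∂g/∂q = p^2
At (-3, 3, -2): 9.

9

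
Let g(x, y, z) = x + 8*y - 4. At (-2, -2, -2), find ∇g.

∂g/∂x = 1
∂g/∂y = 8
∂g/∂z = 0
∇g = (1, 8, 0)
At (-2, -2, -2): (1, 8, 0).

(1, 8, 0)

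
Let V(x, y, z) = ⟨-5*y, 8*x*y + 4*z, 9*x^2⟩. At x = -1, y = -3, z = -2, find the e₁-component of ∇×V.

(∇×V)_1 = ∂V₃/∂y − ∂V₂/∂z
= 0 − (4)
= -4
At (-1, -3, -2): -4.

-4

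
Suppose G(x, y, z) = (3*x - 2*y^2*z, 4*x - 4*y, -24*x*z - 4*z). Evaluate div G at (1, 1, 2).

∂G₁/∂x = 3
∂G₂/∂y = -4
∂G₃/∂z = -24*x - 4
∇·G = -24*x - 5
At (1, 1, 2): -29.

-29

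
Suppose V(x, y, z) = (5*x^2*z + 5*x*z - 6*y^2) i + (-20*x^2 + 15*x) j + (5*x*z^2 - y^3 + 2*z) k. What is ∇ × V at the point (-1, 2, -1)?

(-12, -5, 79)

(∇×V)₁ = ∂V₃/∂y − ∂V₂/∂z = -3*y^2
(∇×V)₂ = ∂V₁/∂z − ∂V₃/∂x = 5*x^2 + 5*x - 5*z^2
(∇×V)₃ = ∂V₂/∂x − ∂V₁/∂y = -40*x + 12*y + 15
∇×V = (-3*y^2, 5*x^2 + 5*x - 5*z^2, -40*x + 12*y + 15)
At (-1, 2, -1): (-12, -5, 79).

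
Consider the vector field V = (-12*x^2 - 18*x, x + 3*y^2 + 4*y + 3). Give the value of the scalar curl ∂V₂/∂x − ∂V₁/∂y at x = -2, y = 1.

1

∂V₂/∂x = 1
∂V₁/∂y = 0
Scalar curl = 1
At (-2, 1): 1.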